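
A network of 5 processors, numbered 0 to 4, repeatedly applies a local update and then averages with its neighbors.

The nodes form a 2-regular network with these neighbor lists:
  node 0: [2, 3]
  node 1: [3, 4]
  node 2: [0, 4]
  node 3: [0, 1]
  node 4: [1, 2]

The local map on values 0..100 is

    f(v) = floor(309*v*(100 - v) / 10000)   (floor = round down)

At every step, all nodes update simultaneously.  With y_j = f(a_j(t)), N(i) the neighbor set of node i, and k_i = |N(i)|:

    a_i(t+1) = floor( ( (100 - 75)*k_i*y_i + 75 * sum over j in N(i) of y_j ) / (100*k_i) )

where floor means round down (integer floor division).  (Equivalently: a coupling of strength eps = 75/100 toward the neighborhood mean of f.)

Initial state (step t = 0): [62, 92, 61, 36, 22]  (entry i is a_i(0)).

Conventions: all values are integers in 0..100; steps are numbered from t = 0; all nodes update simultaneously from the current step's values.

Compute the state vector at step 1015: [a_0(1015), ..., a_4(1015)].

Simulating step by step:
t=0: [62, 92, 61, 36, 22]
t=1: [72, 52, 65, 53, 48]
t=2: [70, 76, 69, 71, 74]
t=3: [64, 59, 62, 60, 60]
t=4: [72, 74, 72, 72, 73]
t=5: [62, 60, 61, 60, 60]
t=6: [73, 74, 73, 73, 73]
t=7: [60, 59, 60, 59, 59]
t=8: [74, 74, 74, 74, 74]
t=9: [59, 59, 59, 59, 59]
t=10: [74, 74, 74, 74, 74]

Answer: [59, 59, 59, 59, 59]
Key observation: The state at step 8, [74, 74, 74, 74, 74], reappears at step 10: the system is in a cycle of period 2 from step 8 on.  Therefore the state at step 1015 equals the state at step 8 + ((1015 - 8) mod 2) = 9, which is [59, 59, 59, 59, 59].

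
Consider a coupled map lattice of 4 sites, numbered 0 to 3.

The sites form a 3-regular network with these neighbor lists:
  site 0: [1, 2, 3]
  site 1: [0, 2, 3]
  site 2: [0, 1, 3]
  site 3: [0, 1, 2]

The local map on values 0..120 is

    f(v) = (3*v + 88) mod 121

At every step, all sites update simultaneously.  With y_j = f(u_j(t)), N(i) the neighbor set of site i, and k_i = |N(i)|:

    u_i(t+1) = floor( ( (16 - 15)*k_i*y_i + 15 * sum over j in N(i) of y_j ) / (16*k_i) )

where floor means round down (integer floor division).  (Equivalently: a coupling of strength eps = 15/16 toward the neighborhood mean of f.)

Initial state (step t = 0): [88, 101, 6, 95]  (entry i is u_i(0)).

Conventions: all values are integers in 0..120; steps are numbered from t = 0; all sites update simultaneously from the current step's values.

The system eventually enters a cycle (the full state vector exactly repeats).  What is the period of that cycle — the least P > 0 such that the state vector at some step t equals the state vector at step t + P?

Answer: 5
Key observation: The state at step 24, [33, 33, 33, 33], reappears at step 29 — and no state repeats earlier — so the cycle the system enters has period 5.

Derivation:
t=0: [88, 101, 6, 95]
t=1: [51, 72, 52, 76]
t=2: [50, 65, 80, 62]
t=3: [57, 76, 64, 78]
t=4: [61, 46, 55, 45]
t=5: [69, 50, 74, 51]
t=6: [98, 82, 94, 81]
t=7: [59, 41, 62, 42]
t=8: [68, 51, 66, 51]
t=9: [91, 74, 93, 74]
t=10: [51, 63, 79, 63]
t=11: [55, 76, 64, 76]
t=12: [58, 43, 52, 43]
t=13: [61, 42, 66, 42]
t=14: [73, 57, 69, 57]
t=15: [31, 43, 34, 43]
t=16: [85, 76, 83, 76]
t=17: [82, 89, 83, 89]
t=18: [106, 100, 105, 100]
t=19: [30, 35, 31, 35]
t=20: [67, 63, 66, 63]
t=21: [38, 41, 39, 41]
t=22: [87, 85, 86, 85]
t=23: [102, 103, 103, 103]
t=24: [33, 33, 33, 33]
t=25: [66, 66, 66, 66]
t=26: [44, 44, 44, 44]
t=27: [99, 99, 99, 99]
t=28: [22, 22, 22, 22]
t=29: [33, 33, 33, 33]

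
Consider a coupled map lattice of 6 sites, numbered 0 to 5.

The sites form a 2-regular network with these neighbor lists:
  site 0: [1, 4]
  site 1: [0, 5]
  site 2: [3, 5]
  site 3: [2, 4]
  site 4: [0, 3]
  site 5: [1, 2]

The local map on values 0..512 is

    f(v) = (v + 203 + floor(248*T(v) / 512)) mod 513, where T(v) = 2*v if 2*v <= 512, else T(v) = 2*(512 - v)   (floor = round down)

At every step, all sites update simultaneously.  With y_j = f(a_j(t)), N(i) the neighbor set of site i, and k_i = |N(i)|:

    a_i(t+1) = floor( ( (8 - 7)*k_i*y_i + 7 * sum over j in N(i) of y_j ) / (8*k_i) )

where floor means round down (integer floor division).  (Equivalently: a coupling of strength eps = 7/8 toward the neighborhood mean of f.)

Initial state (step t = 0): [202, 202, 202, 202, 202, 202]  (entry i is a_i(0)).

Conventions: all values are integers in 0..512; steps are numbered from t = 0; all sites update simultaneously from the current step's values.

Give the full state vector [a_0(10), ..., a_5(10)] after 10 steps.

Simulating step by step:
t=0: [202, 202, 202, 202, 202, 202]
t=1: [87, 87, 87, 87, 87, 87]
t=2: [374, 374, 374, 374, 374, 374]
t=3: [197, 197, 197, 197, 197, 197]
t=4: [77, 77, 77, 77, 77, 77]
t=5: [354, 354, 354, 354, 354, 354]
t=6: [197, 197, 197, 197, 197, 197]
t=7: [77, 77, 77, 77, 77, 77]
t=8: [354, 354, 354, 354, 354, 354]
t=9: [197, 197, 197, 197, 197, 197]
t=10: [77, 77, 77, 77, 77, 77]

Answer: [77, 77, 77, 77, 77, 77]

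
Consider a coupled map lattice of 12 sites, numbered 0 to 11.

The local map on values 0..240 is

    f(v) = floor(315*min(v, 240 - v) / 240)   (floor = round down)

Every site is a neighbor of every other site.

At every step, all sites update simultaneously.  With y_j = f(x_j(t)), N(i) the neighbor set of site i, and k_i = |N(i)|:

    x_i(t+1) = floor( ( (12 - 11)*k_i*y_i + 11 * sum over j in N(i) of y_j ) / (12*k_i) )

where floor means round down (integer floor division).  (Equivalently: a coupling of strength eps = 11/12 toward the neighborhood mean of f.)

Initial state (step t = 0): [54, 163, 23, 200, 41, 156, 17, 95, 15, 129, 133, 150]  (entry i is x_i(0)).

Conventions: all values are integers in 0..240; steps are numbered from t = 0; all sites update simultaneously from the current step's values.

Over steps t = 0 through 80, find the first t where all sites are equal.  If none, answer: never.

Simulating step by step:
t=0: [54, 163, 23, 200, 41, 156, 17, 95, 15, 129, 133, 150]  (not all equal)
t=1: [82, 82, 82, 82, 82, 82, 82, 82, 82, 82, 82, 82]  (all equal)

Answer: 1
Key observation: Synchronization is absorbing here: once all sites are equal they stay equal, and step 1 is the first all-equal step.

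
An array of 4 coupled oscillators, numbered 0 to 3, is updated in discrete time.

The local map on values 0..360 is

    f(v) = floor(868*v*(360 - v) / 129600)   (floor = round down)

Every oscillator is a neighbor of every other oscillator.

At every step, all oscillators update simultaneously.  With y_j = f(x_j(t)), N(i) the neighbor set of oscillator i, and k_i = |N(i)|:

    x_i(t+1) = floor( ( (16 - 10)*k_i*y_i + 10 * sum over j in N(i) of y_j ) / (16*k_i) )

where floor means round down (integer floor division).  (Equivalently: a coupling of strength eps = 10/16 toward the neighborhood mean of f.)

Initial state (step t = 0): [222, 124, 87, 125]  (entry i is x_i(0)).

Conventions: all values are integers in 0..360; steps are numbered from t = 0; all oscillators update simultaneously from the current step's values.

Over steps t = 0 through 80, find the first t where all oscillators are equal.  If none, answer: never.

Simulating step by step:
t=0: [222, 124, 87, 125]  (not all equal)
t=1: [191, 189, 183, 189]  (not all equal)
t=2: [216, 216, 216, 216]  (all equal)

Answer: 2
Key observation: Synchronization is absorbing here: once all oscillators are equal they stay equal, and step 2 is the first all-equal step.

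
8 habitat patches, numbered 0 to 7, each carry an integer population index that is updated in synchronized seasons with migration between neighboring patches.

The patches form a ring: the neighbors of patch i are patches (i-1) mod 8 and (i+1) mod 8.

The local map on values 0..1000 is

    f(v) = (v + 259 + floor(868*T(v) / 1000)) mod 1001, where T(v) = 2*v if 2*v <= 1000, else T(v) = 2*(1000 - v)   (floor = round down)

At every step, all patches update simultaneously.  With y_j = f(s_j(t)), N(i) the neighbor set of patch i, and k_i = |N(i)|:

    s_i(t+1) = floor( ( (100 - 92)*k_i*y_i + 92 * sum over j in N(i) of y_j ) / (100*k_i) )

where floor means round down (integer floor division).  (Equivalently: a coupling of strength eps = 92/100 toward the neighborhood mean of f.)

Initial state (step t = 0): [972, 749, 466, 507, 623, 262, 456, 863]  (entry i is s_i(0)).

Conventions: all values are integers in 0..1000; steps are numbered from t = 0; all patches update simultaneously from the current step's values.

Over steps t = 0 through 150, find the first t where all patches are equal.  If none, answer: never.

Answer: never
Key observation: The state at step 17 reappears at step 19 — the system is in a cycle of period 2 from step 17 on.  No step 0..19 is synchronized, and the cycle repeats forever, so no step up to 150 (or ever) has all patches equal.

Derivation:
t=0: [972, 749, 466, 507, 623, 262, 456, 863]  (not all equal)
t=1: [390, 407, 531, 540, 776, 556, 653, 388]  (not all equal)
t=2: [343, 456, 493, 519, 576, 476, 456, 411]  (not all equal)
t=3: [423, 409, 562, 589, 584, 539, 473, 353]  (not all equal)
t=4: [309, 487, 477, 571, 577, 561, 421, 462]  (not all equal)
t=5: [519, 353, 580, 566, 576, 496, 540, 277]  (not all equal)
t=6: [158, 560, 413, 569, 593, 585, 337, 556]  (not all equal)
t=7: [591, 542, 562, 480, 568, 384, 542, 447]  (not all equal)
t=8: [539, 571, 582, 576, 450, 562, 410, 569]  (not all equal)
t=9: [575, 580, 570, 530, 568, 445, 561, 494]  (not all equal)
t=10: [586, 571, 584, 576, 541, 569, 545, 578]  (not all equal)
t=11: [569, 563, 570, 578, 574, 592, 573, 576]  (not all equal)
t=12: [574, 574, 573, 572, 563, 570, 564, 573]  (not all equal)
t=13: [571, 571, 572, 575, 573, 578, 573, 574]  (not all equal)
t=14: [572, 573, 571, 572, 569, 571, 569, 572]  (not all equal)
t=15: [572, 572, 572, 573, 573, 574, 573, 573]  (not all equal)
t=16: [572, 573, 572, 572, 571, 571, 571, 572]  (not all equal)
t=17: [572, 572, 572, 573, 573, 573, 573, 573]  (not all equal)
t=18: [572, 573, 572, 572, 572, 572, 572, 572]  (not all equal)
t=19: [572, 572, 572, 573, 573, 573, 573, 573]  (not all equal)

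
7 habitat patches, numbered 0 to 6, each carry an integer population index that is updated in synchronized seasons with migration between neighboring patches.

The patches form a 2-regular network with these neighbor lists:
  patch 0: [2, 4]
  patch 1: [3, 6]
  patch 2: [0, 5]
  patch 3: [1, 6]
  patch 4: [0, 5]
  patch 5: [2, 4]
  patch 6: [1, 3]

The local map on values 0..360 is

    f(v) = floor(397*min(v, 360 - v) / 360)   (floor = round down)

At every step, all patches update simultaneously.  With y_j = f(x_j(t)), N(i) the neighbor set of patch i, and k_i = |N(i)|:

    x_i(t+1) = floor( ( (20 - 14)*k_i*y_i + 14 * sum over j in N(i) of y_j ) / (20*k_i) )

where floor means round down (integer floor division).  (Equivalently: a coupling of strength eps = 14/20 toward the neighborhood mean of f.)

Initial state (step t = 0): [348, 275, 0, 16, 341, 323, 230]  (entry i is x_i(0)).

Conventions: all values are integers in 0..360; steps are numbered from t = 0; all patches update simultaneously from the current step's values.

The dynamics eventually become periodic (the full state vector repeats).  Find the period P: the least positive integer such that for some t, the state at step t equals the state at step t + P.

Answer: 2
Key observation: The state at step 29, [186, 179, 186, 179, 186, 186, 179], reappears at step 31 — and no state repeats earlier — so the cycle the system enters has period 2.

Derivation:
t=0: [348, 275, 0, 16, 341, 323, 230]
t=1: [10, 83, 18, 87, 24, 19, 81]
t=2: [19, 91, 16, 91, 18, 21, 91]
t=3: [18, 100, 20, 100, 20, 19, 100]
t=4: [21, 110, 20, 110, 20, 21, 110]
t=5: [22, 121, 22, 121, 22, 22, 121]
t=6: [24, 133, 24, 133, 24, 24, 133]
t=7: [26, 146, 26, 146, 26, 26, 146]
t=8: [28, 161, 28, 161, 28, 28, 161]
t=9: [30, 177, 30, 177, 30, 30, 177]
t=10: [33, 195, 33, 195, 33, 33, 195]
t=11: [36, 181, 36, 181, 36, 36, 181]
t=12: [39, 197, 39, 197, 39, 39, 197]
t=13: [43, 179, 43, 179, 43, 43, 179]
t=14: [47, 197, 47, 197, 47, 47, 197]
t=15: [51, 179, 51, 179, 51, 51, 179]
t=16: [56, 197, 56, 197, 56, 56, 197]
t=17: [61, 179, 61, 179, 61, 61, 179]
t=18: [67, 197, 67, 197, 67, 67, 197]
t=19: [73, 179, 73, 179, 73, 73, 179]
t=20: [80, 197, 80, 197, 80, 80, 197]
t=21: [88, 179, 88, 179, 88, 88, 179]
t=22: [97, 197, 97, 197, 97, 97, 197]
t=23: [106, 179, 106, 179, 106, 106, 179]
t=24: [116, 197, 116, 197, 116, 116, 197]
t=25: [127, 179, 127, 179, 127, 127, 179]
t=26: [140, 197, 140, 197, 140, 140, 197]
t=27: [154, 179, 154, 179, 154, 154, 179]
t=28: [169, 197, 169, 197, 169, 169, 197]
t=29: [186, 179, 186, 179, 186, 186, 179]
t=30: [191, 197, 191, 197, 191, 191, 197]
t=31: [186, 179, 186, 179, 186, 186, 179]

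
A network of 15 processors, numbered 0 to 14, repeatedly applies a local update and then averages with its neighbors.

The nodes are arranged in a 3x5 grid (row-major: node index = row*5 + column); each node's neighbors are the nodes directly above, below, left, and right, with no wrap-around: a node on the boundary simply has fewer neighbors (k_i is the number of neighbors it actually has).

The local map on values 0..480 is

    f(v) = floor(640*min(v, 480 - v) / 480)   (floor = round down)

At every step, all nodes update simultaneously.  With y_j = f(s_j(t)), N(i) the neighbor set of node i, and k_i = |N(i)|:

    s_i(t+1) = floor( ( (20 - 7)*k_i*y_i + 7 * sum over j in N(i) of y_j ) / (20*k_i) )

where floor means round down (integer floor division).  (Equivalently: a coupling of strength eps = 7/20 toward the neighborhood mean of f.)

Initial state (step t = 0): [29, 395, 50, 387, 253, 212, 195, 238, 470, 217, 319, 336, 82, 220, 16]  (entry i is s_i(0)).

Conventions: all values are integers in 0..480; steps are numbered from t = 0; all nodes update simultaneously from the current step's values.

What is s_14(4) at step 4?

Simulating step by step:
t=0: [29, 395, 50, 387, 253, 212, 195, 238, 470, 217, 319, 336, 82, 220, 16]
t=1: [93, 115, 107, 125, 268, 243, 248, 245, 97, 227, 222, 192, 164, 207, 115]
t=2: [162, 166, 166, 172, 265, 290, 291, 273, 176, 262, 292, 262, 240, 237, 200]
t=3: [223, 224, 228, 235, 276, 248, 254, 269, 249, 280, 257, 284, 310, 301, 278]
t=4: [299, 298, 301, 306, 278, 305, 296, 282, 296, 271, 292, 265, 237, 248, 263]

Answer: s_14(4) = 263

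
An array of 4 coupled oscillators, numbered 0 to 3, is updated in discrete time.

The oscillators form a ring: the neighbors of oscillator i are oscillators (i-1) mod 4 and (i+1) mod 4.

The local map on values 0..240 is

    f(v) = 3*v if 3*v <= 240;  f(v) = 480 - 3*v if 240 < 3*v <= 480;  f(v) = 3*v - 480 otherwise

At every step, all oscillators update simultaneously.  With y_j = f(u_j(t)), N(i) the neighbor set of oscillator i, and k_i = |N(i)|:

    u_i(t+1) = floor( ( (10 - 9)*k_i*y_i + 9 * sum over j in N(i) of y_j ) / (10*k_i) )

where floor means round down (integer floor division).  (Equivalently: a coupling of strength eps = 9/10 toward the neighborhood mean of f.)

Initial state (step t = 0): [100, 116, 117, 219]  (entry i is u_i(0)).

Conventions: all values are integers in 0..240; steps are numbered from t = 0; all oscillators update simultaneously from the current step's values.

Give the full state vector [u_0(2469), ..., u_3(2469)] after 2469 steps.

Simulating step by step:
t=0: [100, 116, 117, 219]
t=1: [157, 152, 151, 156]
t=2: [17, 18, 18, 17]
t=3: [52, 52, 52, 52]
t=4: [156, 156, 156, 156]
t=5: [12, 12, 12, 12]
t=6: [36, 36, 36, 36]
t=7: [108, 108, 108, 108]
t=8: [156, 156, 156, 156]

Answer: [12, 12, 12, 12]
Key observation: The state at step 4, [156, 156, 156, 156], reappears at step 8: the system is in a cycle of period 4 from step 4 on.  Therefore the state at step 2469 equals the state at step 4 + ((2469 - 4) mod 4) = 5, which is [12, 12, 12, 12].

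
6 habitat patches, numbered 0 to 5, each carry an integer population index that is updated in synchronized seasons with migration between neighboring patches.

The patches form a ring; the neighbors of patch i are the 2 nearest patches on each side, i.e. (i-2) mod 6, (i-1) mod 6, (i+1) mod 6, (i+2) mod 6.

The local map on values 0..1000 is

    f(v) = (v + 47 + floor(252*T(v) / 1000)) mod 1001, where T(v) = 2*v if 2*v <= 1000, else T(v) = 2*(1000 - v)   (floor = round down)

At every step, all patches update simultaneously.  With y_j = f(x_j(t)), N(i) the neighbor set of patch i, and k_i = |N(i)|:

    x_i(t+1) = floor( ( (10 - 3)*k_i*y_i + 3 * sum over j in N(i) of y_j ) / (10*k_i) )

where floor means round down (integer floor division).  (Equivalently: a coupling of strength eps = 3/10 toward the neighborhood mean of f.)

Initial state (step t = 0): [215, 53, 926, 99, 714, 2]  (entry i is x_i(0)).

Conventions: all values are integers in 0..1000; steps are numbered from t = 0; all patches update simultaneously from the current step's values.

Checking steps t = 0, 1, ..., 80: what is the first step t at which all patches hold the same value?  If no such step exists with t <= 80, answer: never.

Answer: 39
Key observation: Synchronization is absorbing here: once all patches are equal they stay equal, and step 39 is the first all-equal step.

Derivation:
t=0: [215, 53, 926, 99, 714, 2]  (not all equal)
t=1: [340, 135, 126, 218, 680, 154]  (not all equal)
t=2: [514, 283, 320, 385, 730, 349]  (not all equal)
t=3: [749, 520, 580, 624, 828, 610]  (not all equal)
t=4: [904, 826, 852, 861, 933, 863]  (not all equal)
t=5: [918, 966, 902, 903, 303, 906]  (not all equal)
t=6: [193, 245, 813, 888, 576, 815]  (not all equal)
t=7: [472, 533, 861, 930, 827, 861]  (not all equal)
t=8: [809, 774, 875, 287, 876, 875]  (not all equal)
t=9: [958, 908, 940, 626, 944, 940]  (not all equal)
t=10: [21, 68, 79, 606, 81, 79]  (not all equal)
t=11: [103, 198, 208, 644, 212, 208]  (not all equal)
t=12: [247, 374, 384, 716, 389, 384]  (not all equal)
t=13: [479, 619, 629, 820, 635, 629]  (not all equal)
t=14: [795, 859, 861, 928, 864, 861]  (not all equal)
t=15: [954, 902, 902, 300, 903, 902]  (not all equal)
t=16: [315, 887, 887, 648, 887, 887]  (not all equal)
t=17: [661, 945, 945, 907, 945, 945]  (not all equal)
t=18: [620, 156, 156, 705, 156, 156]  (not all equal)
t=19: [684, 370, 370, 714, 370, 370]  (not all equal)
t=20: [803, 647, 647, 814, 647, 647]  (not all equal)
t=21: [925, 883, 883, 929, 883, 883]  (not all equal)
t=22: [302, 841, 841, 303, 841, 841]  (not all equal)
t=23: [641, 898, 898, 641, 898, 898]  (not all equal)
t=24: [906, 976, 976, 906, 976, 976]  (not all equal)
t=25: [710, 178, 178, 710, 178, 178]  (not all equal)
t=26: [726, 402, 402, 726, 402, 402]  (not all equal)
t=27: [833, 690, 690, 833, 690, 690]  (not all equal)
t=28: [942, 903, 903, 942, 903, 903]  (not all equal)
t=29: [311, 850, 850, 311, 850, 850]  (not all equal)
t=30: [651, 903, 903, 651, 903, 903]  (not all equal)
t=31: [910, 979, 979, 910, 979, 979]  (not all equal)
t=32: [11, 29, 29, 11, 29, 29]  (not all equal)
t=33: [71, 85, 85, 71, 85, 85]  (not all equal)
t=34: [159, 170, 170, 159, 170, 170]  (not all equal)
t=35: [290, 299, 299, 290, 299, 299]  (not all equal)
t=36: [486, 494, 494, 486, 494, 494]  (not all equal)
t=37: [780, 787, 787, 780, 787, 787]  (not all equal)
t=38: [938, 940, 940, 938, 940, 940]  (not all equal)
t=39: [15, 15, 15, 15, 15, 15]  (all equal)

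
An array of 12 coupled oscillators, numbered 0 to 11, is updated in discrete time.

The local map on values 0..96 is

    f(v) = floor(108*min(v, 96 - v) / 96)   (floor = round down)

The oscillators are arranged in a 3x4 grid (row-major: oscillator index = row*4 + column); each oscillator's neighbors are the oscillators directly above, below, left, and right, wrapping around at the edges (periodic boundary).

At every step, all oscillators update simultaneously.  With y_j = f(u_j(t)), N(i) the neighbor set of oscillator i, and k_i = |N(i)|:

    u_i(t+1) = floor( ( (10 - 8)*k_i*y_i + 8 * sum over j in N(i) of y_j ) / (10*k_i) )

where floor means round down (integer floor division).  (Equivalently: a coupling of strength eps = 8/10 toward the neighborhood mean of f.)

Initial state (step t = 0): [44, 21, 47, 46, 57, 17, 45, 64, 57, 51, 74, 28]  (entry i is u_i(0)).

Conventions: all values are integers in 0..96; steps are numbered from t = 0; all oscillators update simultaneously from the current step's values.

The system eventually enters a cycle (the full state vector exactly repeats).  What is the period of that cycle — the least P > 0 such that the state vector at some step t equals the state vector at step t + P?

Answer: 4
Key observation: The state at step 8, [53, 52, 53, 54, 53, 52, 53, 54, 53, 52, 53, 54], reappears at step 12 — and no state repeats earlier — so the cycle the system enters has period 4.

Derivation:
t=0: [44, 21, 47, 46, 57, 17, 45, 64, 57, 51, 74, 28]
t=1: [41, 38, 40, 43, 38, 37, 36, 42, 43, 31, 41, 37]
t=2: [45, 41, 44, 45, 44, 39, 43, 43, 42, 42, 41, 46]
t=3: [48, 47, 47, 49, 47, 46, 46, 49, 48, 45, 48, 48]
t=4: [52, 51, 52, 52, 52, 51, 52, 52, 52, 52, 52, 53]
t=5: [49, 49, 49, 48, 49, 49, 49, 48, 48, 49, 48, 48]
t=6: [52, 52, 52, 53, 52, 52, 52, 53, 52, 52, 52, 54]
t=7: [48, 49, 48, 48, 48, 49, 48, 48, 48, 49, 48, 48]
t=8: [53, 52, 53, 54, 53, 52, 53, 54, 53, 52, 53, 54]
t=9: [48, 48, 48, 47, 48, 48, 48, 47, 48, 48, 48, 47]
t=10: [53, 54, 53, 52, 53, 54, 53, 52, 53, 54, 53, 52]
t=11: [48, 47, 48, 48, 48, 47, 48, 48, 48, 47, 48, 48]
t=12: [53, 52, 53, 54, 53, 52, 53, 54, 53, 52, 53, 54]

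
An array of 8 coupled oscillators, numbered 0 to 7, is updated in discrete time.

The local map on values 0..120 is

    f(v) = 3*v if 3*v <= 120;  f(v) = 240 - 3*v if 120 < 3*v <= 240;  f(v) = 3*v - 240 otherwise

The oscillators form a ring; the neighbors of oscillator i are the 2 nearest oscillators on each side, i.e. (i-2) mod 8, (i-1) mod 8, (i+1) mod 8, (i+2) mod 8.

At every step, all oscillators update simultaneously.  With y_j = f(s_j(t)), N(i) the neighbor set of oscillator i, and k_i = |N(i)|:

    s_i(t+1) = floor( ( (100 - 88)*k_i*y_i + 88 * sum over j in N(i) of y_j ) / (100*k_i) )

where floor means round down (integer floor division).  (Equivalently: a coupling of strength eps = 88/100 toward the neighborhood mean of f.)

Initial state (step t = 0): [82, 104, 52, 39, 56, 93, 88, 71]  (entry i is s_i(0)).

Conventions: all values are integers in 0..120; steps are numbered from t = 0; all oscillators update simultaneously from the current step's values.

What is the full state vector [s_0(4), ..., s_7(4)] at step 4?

Answer: [81, 72, 76, 80, 76, 73, 84, 91]

Derivation:
t=0: [82, 104, 52, 39, 56, 93, 88, 71]
t=1: [46, 60, 68, 72, 66, 57, 34, 34]
t=2: [78, 65, 54, 48, 55, 67, 81, 85]
t=3: [31, 48, 58, 63, 56, 46, 30, 22]
t=4: [81, 72, 76, 80, 76, 73, 84, 91]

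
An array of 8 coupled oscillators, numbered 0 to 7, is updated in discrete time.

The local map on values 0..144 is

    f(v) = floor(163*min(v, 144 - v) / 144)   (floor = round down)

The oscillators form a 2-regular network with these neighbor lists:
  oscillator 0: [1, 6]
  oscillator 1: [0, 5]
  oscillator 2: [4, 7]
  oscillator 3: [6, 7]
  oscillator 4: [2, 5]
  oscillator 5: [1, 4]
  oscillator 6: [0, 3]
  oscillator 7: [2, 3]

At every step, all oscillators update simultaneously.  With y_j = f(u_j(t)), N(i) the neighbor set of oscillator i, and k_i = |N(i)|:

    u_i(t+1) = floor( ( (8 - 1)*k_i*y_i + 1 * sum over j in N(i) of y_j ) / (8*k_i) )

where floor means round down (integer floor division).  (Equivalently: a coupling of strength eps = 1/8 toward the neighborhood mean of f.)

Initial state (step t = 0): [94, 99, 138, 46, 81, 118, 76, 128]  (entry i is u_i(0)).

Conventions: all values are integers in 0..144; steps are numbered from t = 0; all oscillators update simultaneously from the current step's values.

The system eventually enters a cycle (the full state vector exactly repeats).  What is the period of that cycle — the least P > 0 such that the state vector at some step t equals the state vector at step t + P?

Answer: 4
Key observation: The state at step 11, [72, 73, 73, 72, 77, 79, 71, 77], reappears at step 15 — and no state repeats earlier — so the cycle the system enters has period 4.

Derivation:
t=0: [94, 99, 138, 46, 81, 118, 76, 128]
t=1: [56, 49, 10, 51, 64, 32, 73, 19]
t=2: [63, 54, 15, 56, 65, 39, 77, 22]
t=3: [70, 60, 20, 61, 67, 46, 74, 25]
t=4: [78, 66, 25, 67, 70, 54, 78, 30]
t=5: [74, 73, 31, 72, 74, 62, 74, 35]
t=6: [79, 79, 38, 78, 75, 71, 79, 41]
t=7: [73, 73, 45, 72, 75, 79, 73, 47]
t=8: [80, 79, 51, 79, 75, 73, 80, 54]
t=9: [72, 73, 58, 72, 76, 79, 72, 61]
t=10: [80, 79, 65, 80, 75, 73, 81, 69]
t=11: [72, 73, 73, 72, 77, 79, 71, 77]
t=12: [80, 79, 79, 80, 75, 73, 80, 75]
t=13: [72, 73, 73, 72, 77, 79, 72, 77]
t=14: [80, 79, 79, 80, 75, 73, 81, 75]
t=15: [72, 73, 73, 72, 77, 79, 71, 77]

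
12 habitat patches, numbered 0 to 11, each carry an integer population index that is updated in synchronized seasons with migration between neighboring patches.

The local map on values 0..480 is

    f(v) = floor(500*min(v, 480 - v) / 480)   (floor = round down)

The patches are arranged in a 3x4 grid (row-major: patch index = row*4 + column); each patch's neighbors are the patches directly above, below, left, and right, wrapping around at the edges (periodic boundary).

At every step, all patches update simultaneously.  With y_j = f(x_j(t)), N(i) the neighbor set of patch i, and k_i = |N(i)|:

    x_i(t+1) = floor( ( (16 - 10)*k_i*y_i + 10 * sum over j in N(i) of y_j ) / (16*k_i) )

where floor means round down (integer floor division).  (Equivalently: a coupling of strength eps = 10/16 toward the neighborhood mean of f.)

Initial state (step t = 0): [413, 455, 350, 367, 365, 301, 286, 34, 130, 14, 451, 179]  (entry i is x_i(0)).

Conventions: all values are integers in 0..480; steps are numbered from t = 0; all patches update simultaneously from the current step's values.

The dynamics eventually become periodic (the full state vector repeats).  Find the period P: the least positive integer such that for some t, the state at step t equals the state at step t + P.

Answer: 2
Key observation: The state at step 25, [247, 247, 247, 247, 247, 247, 247, 247, 247, 247, 247, 247], reappears at step 27 — and no state repeats earlier — so the cycle the system enters has period 2.

Derivation:
t=0: [413, 455, 350, 367, 365, 301, 286, 34, 130, 14, 451, 179]
t=1: [87, 72, 109, 110, 111, 126, 136, 110, 111, 64, 95, 119]
t=2: [99, 90, 109, 111, 113, 111, 124, 119, 104, 90, 105, 115]
t=3: [106, 101, 112, 114, 114, 110, 120, 121, 108, 101, 111, 115]
t=4: [112, 108, 115, 117, 116, 113, 120, 122, 112, 109, 115, 118]
t=5: [116, 114, 119, 121, 119, 117, 122, 123, 117, 114, 119, 121]
t=6: [121, 119, 123, 124, 122, 121, 124, 126, 121, 119, 123, 125]
t=7: [126, 124, 127, 128, 127, 125, 128, 129, 126, 124, 127, 129]
t=8: [131, 129, 131, 132, 131, 130, 132, 133, 131, 129, 132, 133]
t=9: [135, 134, 136, 137, 136, 135, 136, 137, 136, 134, 136, 137]
t=10: [140, 139, 140, 141, 140, 140, 141, 141, 140, 139, 140, 141]
t=11: [145, 144, 145, 145, 145, 144, 145, 145, 145, 144, 145, 145]
t=12: [150, 150, 150, 151, 150, 150, 150, 151, 150, 150, 150, 151]
t=13: [156, 156, 156, 156, 156, 156, 156, 156, 156, 156, 156, 156]
t=14: [162, 162, 162, 162, 162, 162, 162, 162, 162, 162, 162, 162]
t=15: [168, 168, 168, 168, 168, 168, 168, 168, 168, 168, 168, 168]
t=16: [175, 175, 175, 175, 175, 175, 175, 175, 175, 175, 175, 175]
t=17: [182, 182, 182, 182, 182, 182, 182, 182, 182, 182, 182, 182]
t=18: [189, 189, 189, 189, 189, 189, 189, 189, 189, 189, 189, 189]
t=19: [196, 196, 196, 196, 196, 196, 196, 196, 196, 196, 196, 196]
t=20: [204, 204, 204, 204, 204, 204, 204, 204, 204, 204, 204, 204]
t=21: [212, 212, 212, 212, 212, 212, 212, 212, 212, 212, 212, 212]
t=22: [220, 220, 220, 220, 220, 220, 220, 220, 220, 220, 220, 220]
t=23: [229, 229, 229, 229, 229, 229, 229, 229, 229, 229, 229, 229]
t=24: [238, 238, 238, 238, 238, 238, 238, 238, 238, 238, 238, 238]
t=25: [247, 247, 247, 247, 247, 247, 247, 247, 247, 247, 247, 247]
t=26: [242, 242, 242, 242, 242, 242, 242, 242, 242, 242, 242, 242]
t=27: [247, 247, 247, 247, 247, 247, 247, 247, 247, 247, 247, 247]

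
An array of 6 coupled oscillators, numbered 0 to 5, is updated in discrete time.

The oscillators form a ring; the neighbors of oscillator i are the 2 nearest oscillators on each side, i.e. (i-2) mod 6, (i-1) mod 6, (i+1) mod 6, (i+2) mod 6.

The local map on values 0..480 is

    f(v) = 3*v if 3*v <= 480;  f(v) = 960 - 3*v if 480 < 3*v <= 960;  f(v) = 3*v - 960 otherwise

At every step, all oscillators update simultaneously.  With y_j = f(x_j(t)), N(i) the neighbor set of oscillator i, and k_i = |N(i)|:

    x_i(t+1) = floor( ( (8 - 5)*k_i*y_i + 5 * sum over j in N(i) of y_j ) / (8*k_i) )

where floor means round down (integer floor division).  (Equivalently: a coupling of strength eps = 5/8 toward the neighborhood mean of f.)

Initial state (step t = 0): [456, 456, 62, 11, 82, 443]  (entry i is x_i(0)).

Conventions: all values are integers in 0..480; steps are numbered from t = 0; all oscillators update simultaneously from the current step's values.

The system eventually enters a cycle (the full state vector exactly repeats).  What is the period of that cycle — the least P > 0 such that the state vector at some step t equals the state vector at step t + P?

Answer: 20
Key observation: The state at step 63, [328, 361, 328, 361, 328, 361], reappears at step 83 — and no state repeats earlier — so the cycle the system enters has period 20.

Derivation:
t=0: [456, 456, 62, 11, 82, 443]
t=1: [341, 308, 240, 201, 247, 309]
t=2: [106, 121, 195, 216, 190, 117]
t=3: [350, 348, 356, 348, 358, 347]
t=4: [94, 88, 98, 91, 99, 88]
t=5: [280, 272, 284, 277, 285, 273]
t=6: [122, 131, 118, 126, 117, 130]
t=7: [369, 379, 365, 374, 364, 378]
t=8: [151, 162, 147, 157, 146, 161]
t=9: [455, 465, 452, 462, 452, 465]
t=10: [411, 422, 408, 419, 408, 422]
t=11: [280, 292, 277, 289, 277, 292]
t=12: [111, 98, 114, 101, 114, 98]
t=13: [323, 309, 327, 312, 327, 309]
t=14: [20, 25, 21, 25, 21, 25]
t=15: [65, 70, 66, 71, 66, 70]
t=16: [200, 206, 201, 207, 201, 206]
t=17: [353, 346, 352, 345, 352, 346]
t=18: [91, 83, 90, 82, 90, 83]
t=19: [264, 255, 263, 254, 263, 255]
t=20: [177, 187, 178, 188, 178, 187]
t=21: [418, 407, 417, 406, 417, 407]
t=22: [282, 270, 281, 269, 281, 270]
t=23: [126, 139, 127, 140, 127, 139]
t=24: [391, 405, 392, 406, 392, 405]
t=25: [227, 242, 228, 243, 228, 242]
t=26: [264, 247, 262, 246, 262, 247]
t=27: [185, 204, 187, 206, 187, 204]
t=28: [385, 363, 383, 361, 383, 363]
t=29: [172, 147, 170, 145, 170, 147]
t=30: [444, 441, 445, 441, 445, 441]
t=31: [370, 366, 370, 366, 370, 366]
t=32: [146, 141, 146, 141, 146, 141]
t=33: [433, 427, 433, 427, 433, 427]
t=34: [333, 326, 333, 326, 333, 326]
t=35: [32, 24, 32, 24, 32, 24]
t=36: [88, 79, 88, 79, 88, 79]
t=37: [255, 245, 255, 245, 255, 245]
t=38: [204, 215, 204, 215, 204, 215]
t=39: [337, 325, 337, 325, 337, 325]
t=40: [39, 26, 39, 26, 39, 26]
t=41: [104, 90, 104, 90, 104, 90]
t=42: [298, 283, 298, 283, 298, 283]
t=43: [80, 96, 80, 96, 80, 96]
t=44: [255, 273, 255, 273, 255, 273]
t=45: [178, 157, 178, 157, 178, 157]
t=46: [440, 456, 440, 456, 440, 456]
t=47: [375, 393, 375, 393, 375, 393]
t=48: [181, 202, 181, 202, 181, 202]
t=49: [397, 373, 397, 373, 397, 373]
t=50: [208, 181, 208, 181, 208, 181]
t=51: [361, 391, 361, 391, 361, 391]
t=52: [151, 184, 151, 184, 151, 184]
t=53: [438, 422, 438, 422, 438, 422]
t=54: [339, 321, 339, 321, 339, 321]
t=55: [40, 19, 40, 19, 40, 19]
t=56: [100, 76, 100, 76, 100, 76]
t=57: [277, 250, 277, 250, 277, 250]
t=58: [154, 184, 154, 184, 154, 184]
t=59: [445, 424, 445, 424, 445, 424]
t=60: [355, 331, 355, 331, 355, 331]
t=61: [82, 55, 82, 55, 82, 55]
t=62: [220, 190, 220, 190, 220, 190]
t=63: [328, 361, 328, 361, 328, 361]
t=64: [54, 92, 54, 92, 54, 92]
t=65: [197, 240, 197, 240, 197, 240]
t=66: [328, 280, 328, 280, 328, 280]
t=67: [54, 90, 54, 90, 54, 90]
t=68: [195, 236, 195, 236, 195, 236]
t=69: [336, 290, 336, 290, 336, 290]
t=70: [61, 76, 61, 76, 61, 76]
t=71: [197, 213, 197, 213, 197, 213]
t=72: [354, 336, 354, 336, 354, 336]
t=73: [85, 64, 85, 64, 85, 64]
t=74: [235, 211, 235, 211, 235, 211]
t=75: [277, 304, 277, 304, 277, 304]
t=76: [103, 73, 103, 73, 103, 73]
t=77: [280, 247, 280, 247, 280, 247]
t=78: [150, 188, 150, 188, 150, 188]
t=79: [433, 412, 433, 412, 433, 412]
t=80: [319, 295, 319, 295, 319, 295]
t=81: [25, 52, 25, 52, 25, 52]
t=82: [100, 130, 100, 130, 100, 130]
t=83: [328, 361, 328, 361, 328, 361]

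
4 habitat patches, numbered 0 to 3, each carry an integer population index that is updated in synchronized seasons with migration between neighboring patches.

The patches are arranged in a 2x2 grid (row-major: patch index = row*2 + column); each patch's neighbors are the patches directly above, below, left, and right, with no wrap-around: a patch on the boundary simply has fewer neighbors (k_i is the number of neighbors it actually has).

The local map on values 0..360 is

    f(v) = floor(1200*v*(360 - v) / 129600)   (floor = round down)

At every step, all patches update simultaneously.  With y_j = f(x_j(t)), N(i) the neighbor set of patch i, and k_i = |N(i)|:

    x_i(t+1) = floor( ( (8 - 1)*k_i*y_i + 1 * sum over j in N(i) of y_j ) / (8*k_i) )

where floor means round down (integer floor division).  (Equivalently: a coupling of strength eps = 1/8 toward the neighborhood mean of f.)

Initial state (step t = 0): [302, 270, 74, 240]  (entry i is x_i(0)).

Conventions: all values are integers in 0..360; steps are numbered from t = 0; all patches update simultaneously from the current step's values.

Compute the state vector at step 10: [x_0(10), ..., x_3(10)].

Simulating step by step:
t=0: [302, 270, 74, 240]
t=1: [168, 223, 197, 259]
t=2: [296, 280, 293, 247]
t=3: [177, 208, 185, 250]
t=4: [298, 290, 296, 259]
t=5: [172, 189, 178, 234]
t=6: [299, 297, 297, 276]
t=7: [168, 175, 175, 208]
t=8: [298, 298, 298, 292]
t=9: [171, 171, 171, 181]
t=10: [299, 299, 299, 299]

Answer: [299, 299, 299, 299]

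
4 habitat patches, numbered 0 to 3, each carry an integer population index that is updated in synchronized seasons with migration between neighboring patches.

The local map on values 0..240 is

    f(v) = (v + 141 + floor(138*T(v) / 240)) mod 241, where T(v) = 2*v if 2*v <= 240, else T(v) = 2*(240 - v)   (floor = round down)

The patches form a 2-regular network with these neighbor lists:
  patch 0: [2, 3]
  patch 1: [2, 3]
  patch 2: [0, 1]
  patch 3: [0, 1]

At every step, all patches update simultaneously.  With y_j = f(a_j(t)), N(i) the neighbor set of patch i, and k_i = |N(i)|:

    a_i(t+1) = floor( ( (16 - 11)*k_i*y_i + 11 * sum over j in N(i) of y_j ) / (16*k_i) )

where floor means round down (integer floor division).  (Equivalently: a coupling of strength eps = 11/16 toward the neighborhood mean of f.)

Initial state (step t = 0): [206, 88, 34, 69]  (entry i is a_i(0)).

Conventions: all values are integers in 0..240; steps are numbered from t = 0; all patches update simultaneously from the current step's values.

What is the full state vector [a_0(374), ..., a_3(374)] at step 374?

Simulating step by step:
t=0: [206, 88, 34, 69]
t=1: [135, 117, 147, 95]
t=2: [136, 135, 153, 137]
t=3: [154, 154, 154, 155]
t=4: [152, 152, 152, 152]
t=5: [153, 153, 153, 153]
t=6: [153, 153, 153, 153]

Answer: [153, 153, 153, 153]
Key observation: The state at step 5, [153, 153, 153, 153], reappears at step 6: the system is in a cycle of period 1 from step 5 on.  Therefore the state at step 374 equals the state at step 5 + ((374 - 5) mod 1) = 5, which is [153, 153, 153, 153].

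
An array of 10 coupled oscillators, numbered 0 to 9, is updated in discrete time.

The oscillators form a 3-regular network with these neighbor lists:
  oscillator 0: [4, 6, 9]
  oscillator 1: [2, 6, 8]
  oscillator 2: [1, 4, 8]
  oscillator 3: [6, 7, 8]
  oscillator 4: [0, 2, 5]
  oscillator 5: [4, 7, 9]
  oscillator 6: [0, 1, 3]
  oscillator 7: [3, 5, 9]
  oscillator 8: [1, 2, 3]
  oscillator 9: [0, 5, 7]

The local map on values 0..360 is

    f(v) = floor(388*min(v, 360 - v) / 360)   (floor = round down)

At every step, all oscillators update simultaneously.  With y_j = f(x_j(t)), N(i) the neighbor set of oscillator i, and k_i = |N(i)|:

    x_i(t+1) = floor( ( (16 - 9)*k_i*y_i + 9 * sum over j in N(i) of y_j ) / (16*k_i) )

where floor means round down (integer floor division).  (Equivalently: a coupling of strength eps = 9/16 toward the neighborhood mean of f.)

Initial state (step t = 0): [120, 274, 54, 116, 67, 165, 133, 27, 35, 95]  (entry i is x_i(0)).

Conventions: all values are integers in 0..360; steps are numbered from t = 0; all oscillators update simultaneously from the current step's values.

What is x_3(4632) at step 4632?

Answer: x_3(4632) = 185
Key observation: The state at step 17, [188, 187, 187, 187, 188, 188, 187, 188, 187, 188], reappears at step 19: the system is in a cycle of period 2 from step 17 on.  Therefore the state at step 4632 equals the state at step 17 + ((4632 - 17) mod 2) = 18, which is [185, 186, 185, 185, 185, 185, 185, 185, 186, 185].

Derivation:
t=0: [120, 274, 54, 116, 67, 165, 133, 27, 35, 95]
t=1: [115, 84, 63, 93, 99, 115, 127, 88, 67, 107]
t=2: [120, 90, 79, 100, 105, 112, 118, 104, 79, 114]
t=3: [124, 98, 92, 107, 112, 117, 118, 114, 91, 121]
t=4: [128, 106, 103, 115, 119, 124, 121, 122, 102, 128]
t=5: [134, 115, 114, 123, 127, 132, 127, 131, 112, 135]
t=6: [141, 124, 124, 132, 136, 141, 134, 140, 123, 143]
t=7: [149, 134, 135, 142, 145, 150, 142, 149, 134, 152]
t=8: [158, 145, 146, 152, 155, 160, 152, 159, 145, 161]
t=9: [168, 157, 158, 163, 166, 171, 163, 170, 157, 171]
t=10: [179, 170, 171, 175, 178, 182, 175, 181, 170, 183]
t=11: [190, 184, 184, 187, 189, 191, 187, 190, 184, 190]
t=12: [183, 188, 188, 186, 184, 182, 186, 183, 188, 182]
t=13: [189, 185, 185, 187, 188, 190, 187, 189, 185, 190]
t=14: [184, 187, 187, 186, 185, 183, 186, 184, 187, 183]
t=15: [188, 186, 186, 187, 188, 189, 187, 189, 186, 189]
t=16: [185, 186, 186, 185, 185, 184, 186, 184, 186, 184]
t=17: [188, 187, 187, 187, 188, 188, 187, 188, 187, 188]
t=18: [185, 186, 185, 185, 185, 185, 185, 185, 186, 185]
t=19: [188, 187, 187, 187, 188, 188, 187, 188, 187, 188]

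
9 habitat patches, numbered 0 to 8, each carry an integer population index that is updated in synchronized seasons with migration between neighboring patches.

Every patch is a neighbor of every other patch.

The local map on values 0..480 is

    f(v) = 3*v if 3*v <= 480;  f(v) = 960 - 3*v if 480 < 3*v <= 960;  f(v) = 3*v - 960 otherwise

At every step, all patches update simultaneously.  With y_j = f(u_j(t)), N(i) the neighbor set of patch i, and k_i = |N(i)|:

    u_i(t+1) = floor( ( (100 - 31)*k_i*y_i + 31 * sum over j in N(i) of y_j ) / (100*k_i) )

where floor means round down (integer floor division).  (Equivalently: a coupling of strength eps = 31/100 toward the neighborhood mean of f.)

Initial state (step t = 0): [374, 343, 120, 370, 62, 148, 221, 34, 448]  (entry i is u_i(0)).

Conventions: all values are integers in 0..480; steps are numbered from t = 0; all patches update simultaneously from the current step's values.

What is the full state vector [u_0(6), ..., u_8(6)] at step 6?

Answer: [281, 285, 84, 297, 248, 180, 183, 273, 88]

Derivation:
t=0: [374, 343, 120, 370, 62, 148, 221, 34, 448]
t=1: [188, 128, 317, 181, 204, 372, 276, 149, 333]
t=2: [348, 340, 96, 361, 316, 191, 176, 381, 115]
t=3: [128, 113, 261, 154, 81, 326, 355, 193, 298]
t=4: [334, 305, 199, 385, 242, 96, 152, 332, 127]
t=5: [106, 108, 315, 206, 231, 266, 376, 102, 327]
t=6: [281, 285, 84, 297, 248, 180, 183, 273, 88]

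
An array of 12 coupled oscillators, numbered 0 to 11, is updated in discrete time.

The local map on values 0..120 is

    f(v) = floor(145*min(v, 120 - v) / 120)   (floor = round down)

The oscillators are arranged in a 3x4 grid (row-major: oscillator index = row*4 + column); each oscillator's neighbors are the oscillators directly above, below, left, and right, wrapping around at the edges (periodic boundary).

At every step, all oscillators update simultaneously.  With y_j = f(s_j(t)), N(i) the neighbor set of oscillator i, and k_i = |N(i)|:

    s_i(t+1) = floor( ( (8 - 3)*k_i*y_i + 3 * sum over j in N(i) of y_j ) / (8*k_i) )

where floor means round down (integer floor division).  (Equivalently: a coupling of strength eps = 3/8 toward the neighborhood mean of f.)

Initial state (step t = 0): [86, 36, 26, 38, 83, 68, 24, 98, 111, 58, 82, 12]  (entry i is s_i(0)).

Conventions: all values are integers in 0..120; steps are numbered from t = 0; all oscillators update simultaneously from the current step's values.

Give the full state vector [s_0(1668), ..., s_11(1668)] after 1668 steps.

Answer: [59, 59, 59, 59, 59, 59, 59, 59, 59, 59, 59, 59]
Key observation: The state at step 13, [71, 71, 71, 71, 71, 71, 71, 71, 71, 71, 71, 71], reappears at step 15: the system is in a cycle of period 2 from step 13 on.  Therefore the state at step 1668 equals the state at step 13 + ((1668 - 13) mod 2) = 14, which is [59, 59, 59, 59, 59, 59, 59, 59, 59, 59, 59, 59].

Derivation:
t=0: [86, 36, 26, 38, 83, 68, 24, 98, 111, 58, 82, 12]
t=1: [38, 46, 34, 38, 40, 56, 33, 28, 22, 58, 41, 20]
t=2: [44, 55, 43, 41, 46, 61, 42, 35, 33, 62, 46, 29]
t=3: [52, 64, 52, 47, 53, 66, 51, 43, 44, 65, 53, 39]
t=4: [61, 65, 62, 55, 61, 64, 60, 53, 55, 64, 62, 50]
t=5: [69, 67, 69, 66, 69, 67, 70, 65, 66, 67, 68, 62]
t=6: [62, 63, 61, 64, 62, 63, 61, 65, 64, 63, 62, 67]
t=7: [69, 68, 70, 67, 69, 68, 70, 66, 67, 68, 69, 65]
t=8: [61, 61, 60, 63, 61, 61, 60, 64, 63, 62, 61, 65]
t=9: [70, 71, 71, 68, 70, 71, 71, 67, 68, 70, 70, 66]
t=10: [60, 59, 59, 62, 60, 59, 59, 63, 61, 60, 60, 63]
t=11: [71, 71, 71, 69, 71, 71, 70, 68, 71, 71, 71, 68]
t=12: [59, 59, 59, 60, 59, 59, 59, 61, 59, 59, 59, 61]
t=13: [71, 71, 71, 71, 71, 71, 71, 71, 71, 71, 71, 71]
t=14: [59, 59, 59, 59, 59, 59, 59, 59, 59, 59, 59, 59]
t=15: [71, 71, 71, 71, 71, 71, 71, 71, 71, 71, 71, 71]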